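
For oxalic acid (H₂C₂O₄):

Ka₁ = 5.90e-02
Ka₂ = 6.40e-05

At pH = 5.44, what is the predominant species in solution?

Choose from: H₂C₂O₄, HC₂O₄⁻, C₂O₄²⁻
C₂O₄²⁻

pKa1 = 1.23, pKa2 = 4.19. Each pKa is the crossover between adjacent species; pH = 5.44 lies in the region where C₂O₄²⁻ predominates.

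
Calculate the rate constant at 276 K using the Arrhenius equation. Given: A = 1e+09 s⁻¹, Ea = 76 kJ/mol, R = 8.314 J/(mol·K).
4.13e-06 s⁻¹

k = A·exp(-Ea/(R·T)) = 1e+09·exp(-76000/(8.314·276)) = 1e+09·exp(-33.1203) = 1e+09·4.1308e-15 = 4.13e-06 s⁻¹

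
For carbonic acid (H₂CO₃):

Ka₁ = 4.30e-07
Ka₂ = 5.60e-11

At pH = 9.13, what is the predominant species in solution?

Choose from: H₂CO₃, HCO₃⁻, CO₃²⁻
HCO₃⁻

pKa1 = 6.37, pKa2 = 10.25. Each pKa is the crossover between adjacent species; pH = 9.13 lies in the region where HCO₃⁻ predominates.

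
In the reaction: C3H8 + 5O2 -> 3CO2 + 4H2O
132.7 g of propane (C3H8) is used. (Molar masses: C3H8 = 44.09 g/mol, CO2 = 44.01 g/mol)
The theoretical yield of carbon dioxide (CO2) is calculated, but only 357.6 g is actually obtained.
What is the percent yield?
Moles of C3H8 = 132.7 g ÷ 44.09 g/mol = 3.00975 mol
Mole ratio: 3 mol CO2 / 1 mol C3H8
Moles of CO2 = 3.00975 × (3/1) = 9.02926 mol
Theoretical yield = 9.02926 mol × 44.01 g/mol = 397.38 g
Actual yield = 357.6 g
Percent yield = (357.6 / 397.38) × 100% = 90.0%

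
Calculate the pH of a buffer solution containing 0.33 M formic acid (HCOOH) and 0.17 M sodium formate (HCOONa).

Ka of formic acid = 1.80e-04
pH = 3.46

pKa = -log(1.80e-04) = 3.74. pH = pKa + log([A⁻]/[HA]) = 3.74 + log(0.17/0.33)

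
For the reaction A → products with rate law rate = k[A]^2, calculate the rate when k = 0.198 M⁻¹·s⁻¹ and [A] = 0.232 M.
0.01066 M/s

rate = k·[A]^2 = 0.198·(0.232)^2 = 0.198·0.053824 = 0.01066 M/s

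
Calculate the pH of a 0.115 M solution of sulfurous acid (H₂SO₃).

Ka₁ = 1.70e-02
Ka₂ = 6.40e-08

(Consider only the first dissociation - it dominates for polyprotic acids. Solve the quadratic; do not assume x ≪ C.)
pH = 1.44

x² + Ka₁·x − Ka₁·C = 0 with Ka₁ = 1.70e-02, C = 0.115.
x = (−Ka₁ + √(Ka₁² + 4·Ka₁·C))/2 = 3.6525e-02 M, so pH = 1.44.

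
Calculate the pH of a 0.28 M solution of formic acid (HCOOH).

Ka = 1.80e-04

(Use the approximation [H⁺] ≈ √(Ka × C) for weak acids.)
pH = 2.15

[H⁺] = √(Ka × C) = √(1.80e-04 × 0.28) = 7.0993e-03. pH = -log(7.0993e-03)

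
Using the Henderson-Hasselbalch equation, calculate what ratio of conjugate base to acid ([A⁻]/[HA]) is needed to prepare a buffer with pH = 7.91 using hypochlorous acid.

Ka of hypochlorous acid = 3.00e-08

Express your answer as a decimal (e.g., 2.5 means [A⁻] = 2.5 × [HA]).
[A⁻]/[HA] = 2.438

pKa = −log(3.00e-08) = 7.5229. pH = pKa + log([A⁻]/[HA]). 7.91 = 7.5229 + log(ratio). log(ratio) = 7.91 − 7.5229 = 0.3871. ratio = 10^(0.3871) = 2.438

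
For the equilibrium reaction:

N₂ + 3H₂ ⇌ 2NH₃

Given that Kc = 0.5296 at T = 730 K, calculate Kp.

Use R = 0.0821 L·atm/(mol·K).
K_p = 1.47e-04

Δn = (moles gaseous products) − (moles gaseous reactants) = -2
T = 730 K; RT = 0.0821 × 730 = 59.933
Kp = Kc·(RT)^Δn = 0.5296 × (59.933)^-2 = 0.5296 × 0.000278399 = 1.47e-04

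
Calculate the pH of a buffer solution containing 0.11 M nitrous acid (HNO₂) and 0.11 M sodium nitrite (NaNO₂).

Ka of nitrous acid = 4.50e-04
pH = 3.35

pKa = -log(4.50e-04) = 3.35. pH = pKa + log([A⁻]/[HA]) = 3.35 + log(0.11/0.11)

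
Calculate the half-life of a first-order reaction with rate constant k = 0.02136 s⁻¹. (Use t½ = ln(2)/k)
32.45 s

t½ = ln(2)/k = 0.6931/0.02136 = 32.45 s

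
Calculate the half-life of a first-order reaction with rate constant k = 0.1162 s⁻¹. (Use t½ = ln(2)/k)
5.97 s

t½ = ln(2)/k = 0.6931/0.1162 = 5.97 s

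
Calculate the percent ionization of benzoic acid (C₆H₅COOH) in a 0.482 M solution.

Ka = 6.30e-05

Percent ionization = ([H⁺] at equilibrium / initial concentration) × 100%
Percent ionization = 1.14%

Let x = [H⁺]. Ka = x²/(C - x) ⇒ x² + (6.30e-05)x - (6.30e-05)(0.482) = 0. x = 5.4791e-03. Percent = (5.4791e-03/0.482) × 100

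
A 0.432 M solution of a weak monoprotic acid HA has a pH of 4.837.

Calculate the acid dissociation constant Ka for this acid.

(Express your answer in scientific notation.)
K_a = 4.90e-10

[H⁺] = 10^(−pH) = 10^(−4.837) = 1.455e-05 M. For HA ⇌ H⁺ + A⁻, Ka = x²/(C − x) = (1.455e-05)²/(0.432 − 1.455e-05) = 4.90e-10.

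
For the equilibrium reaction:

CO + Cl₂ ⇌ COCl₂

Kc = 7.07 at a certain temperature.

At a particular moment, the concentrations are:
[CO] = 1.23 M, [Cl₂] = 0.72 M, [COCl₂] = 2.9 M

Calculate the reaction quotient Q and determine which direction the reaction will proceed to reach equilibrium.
Q = 3.275, Q < K, reaction proceeds forward (toward products)

Q = ([COCl₂]) / ([CO] × [Cl₂])
  = ((2.9)) / ((1.23)·(0.72)) = 2.9/0.8856 = 3.275
Since Q = 3.275 < Kc = 7.07, the reaction proceeds forward (toward products) to reach equilibrium.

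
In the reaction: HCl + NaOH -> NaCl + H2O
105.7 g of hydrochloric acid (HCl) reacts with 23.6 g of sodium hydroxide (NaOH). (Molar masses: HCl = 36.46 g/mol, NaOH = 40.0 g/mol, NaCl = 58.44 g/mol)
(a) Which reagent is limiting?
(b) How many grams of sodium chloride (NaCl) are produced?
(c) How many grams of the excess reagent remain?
(a) NaOH, (b) 34.48 g, (c) 84.19 g

Moles of HCl = 105.7 g ÷ 36.46 g/mol = 2.89907 mol
Moles of NaOH = 23.6 g ÷ 40.0 g/mol = 0.59 mol
Moles ÷ coefficient: HCl: 2.89907/1 = 2.899, NaOH: 0.59/1 = 0.59
(a) NaOH has the smaller value, so NaOH is the limiting reagent.
(b) Moles of NaCl = 0.59 mol NaOH × (1/1) = 0.59 mol; mass = 0.59 mol × 58.44 g/mol = 34.48 g
(c) HCl consumed = 0.59 × (1/1) = 0.59 mol; remaining = 2.89907 − 0.59 = 2.30907 mol; mass = 2.30907 mol × 36.46 g/mol = 84.19 g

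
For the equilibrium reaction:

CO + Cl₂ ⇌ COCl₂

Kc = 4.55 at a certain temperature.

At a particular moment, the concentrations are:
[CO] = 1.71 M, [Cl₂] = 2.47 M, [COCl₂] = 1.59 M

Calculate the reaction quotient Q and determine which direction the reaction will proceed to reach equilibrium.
Q = 0.376, Q < K, reaction proceeds forward (toward products)

Q = ([COCl₂]) / ([CO] × [Cl₂])
  = ((1.59)) / ((1.71)·(2.47)) = 1.59/4.2237 = 0.3764
Since Q = 0.3764 < Kc = 4.55, the reaction proceeds forward (toward products) to reach equilibrium.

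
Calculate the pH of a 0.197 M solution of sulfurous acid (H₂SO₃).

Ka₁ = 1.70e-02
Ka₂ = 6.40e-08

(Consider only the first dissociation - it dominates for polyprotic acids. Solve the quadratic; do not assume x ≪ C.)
pH = 1.30

x² + Ka₁·x − Ka₁·C = 0 with Ka₁ = 1.70e-02, C = 0.197.
x = (−Ka₁ + √(Ka₁² + 4·Ka₁·C))/2 = 4.9991e-02 M, so pH = 1.30.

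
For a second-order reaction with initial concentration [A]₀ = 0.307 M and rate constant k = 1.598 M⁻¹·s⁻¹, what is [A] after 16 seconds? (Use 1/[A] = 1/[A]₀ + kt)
0.0347 M

1/[A] = 1/[A]₀ + k·t = 1/0.307 + (1.598)·(16) = 3.2573 + 25.5680 = 28.8253
[A] = 1/28.8253 = 0.0347 M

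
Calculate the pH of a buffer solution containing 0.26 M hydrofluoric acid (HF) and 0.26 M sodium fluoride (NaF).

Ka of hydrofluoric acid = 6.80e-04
pH = 3.17

pKa = -log(6.80e-04) = 3.17. pH = pKa + log([A⁻]/[HA]) = 3.17 + log(0.26/0.26)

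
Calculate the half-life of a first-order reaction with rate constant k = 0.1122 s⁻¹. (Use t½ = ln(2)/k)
6.18 s

t½ = ln(2)/k = 0.6931/0.1122 = 6.18 s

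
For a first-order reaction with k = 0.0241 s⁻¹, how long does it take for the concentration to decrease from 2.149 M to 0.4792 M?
62.27 s

From ln[A] = ln[A]₀ - k·t: t = ln([A]₀/[A])/k = ln(2.149/0.4792)/0.0241 = ln(4.4846)/0.0241 = 1.5006/0.0241 = 62.27 s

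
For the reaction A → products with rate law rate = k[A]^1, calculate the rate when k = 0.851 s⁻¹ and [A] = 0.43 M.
0.3659 M/s

rate = k·[A]^1 = 0.851·(0.43)^1 = 0.851·0.43 = 0.3659 M/s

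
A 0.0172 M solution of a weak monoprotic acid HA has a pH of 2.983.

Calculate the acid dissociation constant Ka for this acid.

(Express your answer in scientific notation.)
K_a = 6.69e-05

[H⁺] = 10^(−pH) = 10^(−2.983) = 1.040e-03 M. For HA ⇌ H⁺ + A⁻, Ka = x²/(C − x) = (1.040e-03)²/(0.0172 − 1.040e-03) = 6.69e-05.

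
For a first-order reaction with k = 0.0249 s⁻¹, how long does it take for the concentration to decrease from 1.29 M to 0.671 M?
26.25 s

From ln[A] = ln[A]₀ - k·t: t = ln([A]₀/[A])/k = ln(1.29/0.671)/0.0249 = ln(1.9225)/0.0249 = 0.6536/0.0249 = 26.25 s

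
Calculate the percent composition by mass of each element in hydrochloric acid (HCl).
H: 2.76%, Cl: 97.23%

Molar mass of HCl = 36.46 g/mol
% H = (1 × 1.008) / 36.46 × 100% = 1.008 / 36.46 × 100% = 2.76%
% Cl = (1 × 35.45) / 36.46 × 100% = 35.45 / 36.46 × 100% = 97.23%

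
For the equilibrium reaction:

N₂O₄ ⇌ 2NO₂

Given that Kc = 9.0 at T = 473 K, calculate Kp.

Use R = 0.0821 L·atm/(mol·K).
K_p = 349.4997

Δn = (moles gaseous products) − (moles gaseous reactants) = 1
T = 473 K; RT = 0.0821 × 473 = 38.8333
Kp = Kc·(RT)^Δn = 9.0 × (38.8333)^1 = 9.0 × 38.8333 = 349.4997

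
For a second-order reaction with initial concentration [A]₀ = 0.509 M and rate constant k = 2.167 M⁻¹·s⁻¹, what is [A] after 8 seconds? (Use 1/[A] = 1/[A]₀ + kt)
0.0518 M

1/[A] = 1/[A]₀ + k·t = 1/0.509 + (2.167)·(8) = 1.9646 + 17.3360 = 19.3006
[A] = 1/19.3006 = 0.0518 M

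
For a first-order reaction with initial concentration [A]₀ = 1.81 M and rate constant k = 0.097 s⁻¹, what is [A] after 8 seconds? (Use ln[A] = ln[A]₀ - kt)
0.8330 M

ln[A] = ln[A]₀ - k·t = ln(1.81) - (0.097)·(8) = 0.5933 - 0.7760 = -0.1827
[A] = e^(-0.1827) = 0.8330 M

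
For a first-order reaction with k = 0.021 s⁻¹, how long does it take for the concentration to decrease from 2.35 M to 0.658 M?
60.62 s

From ln[A] = ln[A]₀ - k·t: t = ln([A]₀/[A])/k = ln(2.35/0.658)/0.021 = ln(3.5714)/0.021 = 1.2730/0.021 = 60.62 s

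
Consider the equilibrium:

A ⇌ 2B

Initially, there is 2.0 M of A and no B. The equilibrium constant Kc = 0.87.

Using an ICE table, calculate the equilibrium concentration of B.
[B] = 1.119 M

ICE: [A] = 2.0 − x, [B] = 2x.
Kc = (2x)²/(2.0 − x) = 0.87 ⇒ 4x² + 0.87x − 1.74 = 0.
x = (−0.87 + √(0.87² + 4·4·1.74))/(2·4) = (−0.87 + √28.597)/8 = 0.5597.
[B] = 2x = 1.119 M.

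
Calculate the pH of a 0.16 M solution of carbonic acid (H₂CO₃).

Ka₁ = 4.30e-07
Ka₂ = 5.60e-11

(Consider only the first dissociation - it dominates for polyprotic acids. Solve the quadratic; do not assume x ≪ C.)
pH = 3.58

x² + Ka₁·x − Ka₁·C = 0 with Ka₁ = 4.30e-07, C = 0.16.
x = (−Ka₁ + √(Ka₁² + 4·Ka₁·C))/2 = 2.6208e-04 M, so pH = 3.58.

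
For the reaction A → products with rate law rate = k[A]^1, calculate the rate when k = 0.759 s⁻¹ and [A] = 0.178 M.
0.1351 M/s

rate = k·[A]^1 = 0.759·(0.178)^1 = 0.759·0.178 = 0.1351 M/s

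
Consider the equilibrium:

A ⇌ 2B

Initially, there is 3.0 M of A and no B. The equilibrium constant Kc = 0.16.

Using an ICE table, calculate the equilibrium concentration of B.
[B] = 0.654 M

ICE: [A] = 3.0 − x, [B] = 2x.
Kc = (2x)²/(3.0 − x) = 0.16 ⇒ 4x² + 0.16x − 0.48 = 0.
x = (−0.16 + √(0.16² + 4·4·0.48))/(2·4) = (−0.16 + √7.7056)/8 = 0.32699.
[B] = 2x = 0.654 M.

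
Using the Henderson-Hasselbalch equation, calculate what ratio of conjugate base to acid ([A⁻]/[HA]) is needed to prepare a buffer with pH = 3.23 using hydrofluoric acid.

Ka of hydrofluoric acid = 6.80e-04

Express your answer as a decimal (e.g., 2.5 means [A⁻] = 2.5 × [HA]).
[A⁻]/[HA] = 1.155

pKa = −log(6.80e-04) = 3.1675. pH = pKa + log([A⁻]/[HA]). 3.23 = 3.1675 + log(ratio). log(ratio) = 3.23 − 3.1675 = 0.0625. ratio = 10^(0.0625) = 1.155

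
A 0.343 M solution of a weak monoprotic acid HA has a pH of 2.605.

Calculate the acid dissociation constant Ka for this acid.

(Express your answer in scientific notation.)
K_a = 1.81e-05

[H⁺] = 10^(−pH) = 10^(−2.605) = 2.483e-03 M. For HA ⇌ H⁺ + A⁻, Ka = x²/(C − x) = (2.483e-03)²/(0.343 − 2.483e-03) = 1.81e-05.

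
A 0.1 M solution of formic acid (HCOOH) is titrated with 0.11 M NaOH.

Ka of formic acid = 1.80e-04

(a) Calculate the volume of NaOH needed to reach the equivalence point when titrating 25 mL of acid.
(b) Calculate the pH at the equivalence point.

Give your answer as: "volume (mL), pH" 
V = 22.7 mL, pH = 8.23

(a) At equivalence: moles acid = moles base.
moles acid = 0.1 × 0.025 = 0.0025 mol; V_NaOH = 0.0025/0.11 = 0.02273 L = 22.7 mL.
(b) At equivalence, all acid → conjugate base A⁻ at [A⁻] = 0.0025/0.04773 = 0.05238 M.
Kb = Kw/Ka = 1.0e-14/1.80e-04 = 5.556e-11; [OH⁻] = √(Kb·[A⁻]) = 1.706e-06; pOH = 5.77; pH = 14 − pOH = 8.23.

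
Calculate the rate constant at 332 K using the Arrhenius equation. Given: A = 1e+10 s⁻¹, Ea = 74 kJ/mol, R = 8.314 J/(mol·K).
2.27e-02 s⁻¹

k = A·exp(-Ea/(R·T)) = 1e+10·exp(-74000/(8.314·332)) = 1e+10·exp(-26.8092) = 1e+10·2.2747e-12 = 2.27e-02 s⁻¹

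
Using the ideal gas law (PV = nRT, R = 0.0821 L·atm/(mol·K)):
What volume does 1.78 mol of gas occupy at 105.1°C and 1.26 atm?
T = 105.1°C + 273.15 = 378.25 K
V = nRT/P = (1.78 × 0.0821 × 378.25) / 1.26
V = 43.87 L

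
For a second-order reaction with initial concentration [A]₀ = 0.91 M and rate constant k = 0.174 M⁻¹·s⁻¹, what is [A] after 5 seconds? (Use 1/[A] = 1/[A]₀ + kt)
0.5079 M

1/[A] = 1/[A]₀ + k·t = 1/0.91 + (0.174)·(5) = 1.0989 + 0.8700 = 1.9689
[A] = 1/1.9689 = 0.5079 M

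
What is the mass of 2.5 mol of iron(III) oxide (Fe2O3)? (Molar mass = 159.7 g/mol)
Mass = 2.5 mol × 159.7 g/mol = 399.2 g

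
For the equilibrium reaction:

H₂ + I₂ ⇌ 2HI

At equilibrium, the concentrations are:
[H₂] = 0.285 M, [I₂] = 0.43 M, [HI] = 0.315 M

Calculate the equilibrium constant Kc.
K_c = 0.8097

Kc = ([HI]^2) / ([H₂] × [I₂])
   = ((0.315)^2) / ((0.285)·(0.43))
   = 0.099225 / 0.12255 = 0.8097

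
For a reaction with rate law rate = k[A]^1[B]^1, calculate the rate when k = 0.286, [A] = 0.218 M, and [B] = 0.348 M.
0.0217 M/s

rate = k·[A]^1·[B]^1 = 0.286·(0.218)^1·(0.348)^1 = 0.286·0.218·0.348 = 0.0217 M/s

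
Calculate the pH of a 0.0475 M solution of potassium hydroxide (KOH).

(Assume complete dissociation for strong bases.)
pH = 12.68

[OH⁻] = 0.0475 M for strong base. pOH = -log[OH⁻] = 1.32, pH = 14 - pOH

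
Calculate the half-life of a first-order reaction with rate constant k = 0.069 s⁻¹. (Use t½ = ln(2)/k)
10.05 s

t½ = ln(2)/k = 0.6931/0.069 = 10.05 s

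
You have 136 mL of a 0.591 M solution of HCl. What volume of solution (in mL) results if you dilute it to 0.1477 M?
Using M₁V₁ = M₂V₂:
0.591 × 136 = 0.1477 × V₂
V₂ = (0.591 × 136) / 0.1477 = 544.2 mL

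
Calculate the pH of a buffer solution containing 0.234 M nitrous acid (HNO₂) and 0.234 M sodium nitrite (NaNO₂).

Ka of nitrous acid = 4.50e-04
pH = 3.35

pKa = -log(4.50e-04) = 3.35. pH = pKa + log([A⁻]/[HA]) = 3.35 + log(0.234/0.234)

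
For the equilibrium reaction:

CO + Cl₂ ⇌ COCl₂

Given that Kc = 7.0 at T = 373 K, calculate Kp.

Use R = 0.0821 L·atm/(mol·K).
K_p = 0.2286

Δn = (moles gaseous products) − (moles gaseous reactants) = -1
T = 373 K; RT = 0.0821 × 373 = 30.6233
Kp = Kc·(RT)^Δn = 7.0 × (30.6233)^-1 = 7.0 × 0.0326549 = 0.2286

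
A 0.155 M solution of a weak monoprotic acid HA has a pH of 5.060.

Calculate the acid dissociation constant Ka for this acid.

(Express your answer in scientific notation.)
K_a = 4.89e-10

[H⁺] = 10^(−pH) = 10^(−5.060) = 8.710e-06 M. For HA ⇌ H⁺ + A⁻, Ka = x²/(C − x) = (8.710e-06)²/(0.155 − 8.710e-06) = 4.89e-10.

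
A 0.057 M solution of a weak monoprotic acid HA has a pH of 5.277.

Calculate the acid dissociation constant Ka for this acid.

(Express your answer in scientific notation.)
K_a = 4.90e-10

[H⁺] = 10^(−pH) = 10^(−5.277) = 5.284e-06 M. For HA ⇌ H⁺ + A⁻, Ka = x²/(C − x) = (5.284e-06)²/(0.057 − 5.284e-06) = 4.90e-10.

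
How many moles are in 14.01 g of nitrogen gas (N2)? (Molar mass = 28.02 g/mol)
Moles = 14.01 g ÷ 28.02 g/mol = 0.5 mol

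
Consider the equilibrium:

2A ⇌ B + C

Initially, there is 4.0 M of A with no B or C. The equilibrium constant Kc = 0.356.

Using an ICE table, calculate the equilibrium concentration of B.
[B] = 1.088 M

ICE: [A] = 4.0 − 2x, [B] = [C] = x.
Kc = x²/(4.0 − 2x)² = 0.356 ⇒ √Kc = x/(4.0 − 2x).
x = √0.356·4.0/(1 + 2√0.356) = 0.59666·4.0/2.1933 = 1.0881.
[B] = x = 1.088 M.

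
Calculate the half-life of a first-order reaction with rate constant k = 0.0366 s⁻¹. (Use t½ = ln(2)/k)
18.94 s

t½ = ln(2)/k = 0.6931/0.0366 = 18.94 s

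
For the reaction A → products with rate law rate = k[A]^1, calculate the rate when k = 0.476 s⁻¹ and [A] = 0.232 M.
0.1104 M/s

rate = k·[A]^1 = 0.476·(0.232)^1 = 0.476·0.232 = 0.1104 M/s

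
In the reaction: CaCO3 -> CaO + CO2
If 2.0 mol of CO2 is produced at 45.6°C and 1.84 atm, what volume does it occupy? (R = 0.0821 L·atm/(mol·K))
T = 45.6°C + 273.15 = 318.75 K
V = nRT/P = (2.0 × 0.0821 × 318.75) / 1.84
V = 28.44 L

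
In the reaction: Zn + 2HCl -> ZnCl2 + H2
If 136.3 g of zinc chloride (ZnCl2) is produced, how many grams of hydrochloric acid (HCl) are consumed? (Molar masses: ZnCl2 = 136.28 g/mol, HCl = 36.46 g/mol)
Moles of ZnCl2 = 136.3 g ÷ 136.28 g/mol = 1.00015 mol
Mole ratio: 2 mol HCl / 1 mol ZnCl2
Moles of HCl = 1.00015 × (2/1) = 2.00029 mol
Mass of HCl = 2.00029 mol × 36.46 g/mol = 72.93 g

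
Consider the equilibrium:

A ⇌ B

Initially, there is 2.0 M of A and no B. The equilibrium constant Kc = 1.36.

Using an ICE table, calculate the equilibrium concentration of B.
[B] = 1.153 M

ICE: [A] = 2.0 − x, [B] = x.
Kc = x/(2.0 − x) = 1.36 ⇒ x = 1.36·2.0/(1 + 1.36) = 2.72/2.36 = 1.153.
[B] = x = 1.153 M.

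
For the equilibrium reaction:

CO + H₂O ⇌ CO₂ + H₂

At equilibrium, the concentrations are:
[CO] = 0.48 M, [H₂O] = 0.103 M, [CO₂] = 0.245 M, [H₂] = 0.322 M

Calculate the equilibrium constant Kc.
K_c = 1.5957

Kc = ([CO₂] × [H₂]) / ([CO] × [H₂O])
   = ((0.245)·(0.322)) / ((0.48)·(0.103))
   = 0.07889 / 0.04944 = 1.5957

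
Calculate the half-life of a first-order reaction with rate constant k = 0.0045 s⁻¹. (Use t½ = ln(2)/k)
154.03 s

t½ = ln(2)/k = 0.6931/0.0045 = 154.03 s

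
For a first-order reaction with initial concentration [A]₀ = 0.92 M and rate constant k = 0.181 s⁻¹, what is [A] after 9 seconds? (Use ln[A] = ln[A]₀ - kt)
0.1804 M

ln[A] = ln[A]₀ - k·t = ln(0.92) - (0.181)·(9) = -0.0834 - 1.6290 = -1.7124
[A] = e^(-1.7124) = 0.1804 M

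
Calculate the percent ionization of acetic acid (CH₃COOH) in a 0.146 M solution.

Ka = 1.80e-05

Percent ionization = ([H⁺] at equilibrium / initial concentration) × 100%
Percent ionization = 1.1%

Let x = [H⁺]. Ka = x²/(C - x) ⇒ x² + (1.80e-05)x - (1.80e-05)(0.146) = 0. x = 1.6121e-03. Percent = (1.6121e-03/0.146) × 100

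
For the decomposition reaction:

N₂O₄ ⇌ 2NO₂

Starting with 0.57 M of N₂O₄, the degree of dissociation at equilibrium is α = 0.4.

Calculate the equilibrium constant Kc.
K_c = 0.6080

x = α·[A]₀ = 0.4 × 0.57 = 0.228 M dissociated.
At eq: [N₂O₄] = 0.57 − 0.228 = 0.342 M; [NO₂] = 2x = 0.456 M.
Kc = [NO₂]²/[N₂O₄] = (0.456)²/0.342 = 0.608.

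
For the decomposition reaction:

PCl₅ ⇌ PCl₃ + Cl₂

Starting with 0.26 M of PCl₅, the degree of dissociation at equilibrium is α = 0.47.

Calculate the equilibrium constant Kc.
K_c = 0.1084

x = α·[A]₀ = 0.47 × 0.26 = 0.1222 M dissociated.
At eq: [PCl₅] = 0.26 − 0.1222 = 0.1378 M; [PCl₃] = [Cl₂] = x = 0.1222 M.
Kc = [PCl₃][Cl₂]/[PCl₅] = (0.1222)²/0.1378 = 0.1084.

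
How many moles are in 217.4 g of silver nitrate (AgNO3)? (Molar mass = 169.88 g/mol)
Moles = 217.4 g ÷ 169.88 g/mol = 1.28 mol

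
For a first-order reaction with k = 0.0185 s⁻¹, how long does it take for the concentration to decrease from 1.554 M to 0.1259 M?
135.84 s

From ln[A] = ln[A]₀ - k·t: t = ln([A]₀/[A])/k = ln(1.554/0.1259)/0.0185 = ln(12.3431)/0.0185 = 2.5131/0.0185 = 135.84 s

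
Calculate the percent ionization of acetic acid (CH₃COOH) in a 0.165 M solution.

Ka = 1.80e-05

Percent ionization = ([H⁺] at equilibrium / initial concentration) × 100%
Percent ionization = 1.04%

Let x = [H⁺]. Ka = x²/(C - x) ⇒ x² + (1.80e-05)x - (1.80e-05)(0.165) = 0. x = 1.7144e-03. Percent = (1.7144e-03/0.165) × 100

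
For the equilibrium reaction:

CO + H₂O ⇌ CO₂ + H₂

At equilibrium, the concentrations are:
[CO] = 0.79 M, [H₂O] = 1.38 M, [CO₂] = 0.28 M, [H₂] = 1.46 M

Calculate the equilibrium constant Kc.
K_c = 0.3750

Kc = ([CO₂] × [H₂]) / ([CO] × [H₂O])
   = ((0.28)·(1.46)) / ((0.79)·(1.38))
   = 0.4088 / 1.0902 = 0.3750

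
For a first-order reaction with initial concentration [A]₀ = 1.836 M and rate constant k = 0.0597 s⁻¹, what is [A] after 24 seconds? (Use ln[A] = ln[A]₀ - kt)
0.4381 M

ln[A] = ln[A]₀ - k·t = ln(1.836) - (0.0597)·(24) = 0.6076 - 1.4328 = -0.8252
[A] = e^(-0.8252) = 0.4381 M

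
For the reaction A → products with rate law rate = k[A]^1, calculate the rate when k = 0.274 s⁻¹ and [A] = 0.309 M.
0.08467 M/s

rate = k·[A]^1 = 0.274·(0.309)^1 = 0.274·0.309 = 0.08467 M/s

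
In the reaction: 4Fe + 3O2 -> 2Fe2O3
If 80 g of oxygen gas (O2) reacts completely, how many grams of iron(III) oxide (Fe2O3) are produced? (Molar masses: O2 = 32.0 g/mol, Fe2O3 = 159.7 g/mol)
Moles of O2 = 80 g ÷ 32.0 g/mol = 2.5 mol
Mole ratio: 2 mol Fe2O3 / 3 mol O2
Moles of Fe2O3 = 2.5 × (2/3) = 1.66667 mol
Mass of Fe2O3 = 1.66667 mol × 159.7 g/mol = 266.2 g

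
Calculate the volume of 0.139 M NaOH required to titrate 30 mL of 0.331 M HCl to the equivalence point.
V_{base} = 71.4 mL

At equivalence: moles acid = moles base.
moles HCl = 0.331 M × 0.03 L = 0.00993 mol
V_NaOH = 0.00993 mol ÷ 0.139 M = 0.07144 L = 71.4 mL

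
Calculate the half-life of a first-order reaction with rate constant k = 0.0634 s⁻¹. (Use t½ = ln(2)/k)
10.93 s

t½ = ln(2)/k = 0.6931/0.0634 = 10.93 s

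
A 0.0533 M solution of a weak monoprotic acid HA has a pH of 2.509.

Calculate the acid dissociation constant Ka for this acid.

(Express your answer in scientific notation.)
K_a = 1.91e-04

[H⁺] = 10^(−pH) = 10^(−2.509) = 3.097e-03 M. For HA ⇌ H⁺ + A⁻, Ka = x²/(C − x) = (3.097e-03)²/(0.0533 − 3.097e-03) = 1.91e-04.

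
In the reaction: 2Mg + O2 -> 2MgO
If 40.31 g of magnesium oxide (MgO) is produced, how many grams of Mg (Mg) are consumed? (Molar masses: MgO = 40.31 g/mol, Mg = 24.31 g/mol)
Moles of MgO = 40.31 g ÷ 40.31 g/mol = 1 mol
Mole ratio: 2 mol Mg / 2 mol MgO
Moles of Mg = 1 × (2/2) = 1 mol
Mass of Mg = 1 mol × 24.31 g/mol = 24.31 g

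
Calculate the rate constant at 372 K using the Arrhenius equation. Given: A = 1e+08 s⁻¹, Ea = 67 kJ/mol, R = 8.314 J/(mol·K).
3.91e-02 s⁻¹

k = A·exp(-Ea/(R·T)) = 1e+08·exp(-67000/(8.314·372)) = 1e+08·exp(-21.6632) = 1e+08·3.9067e-10 = 3.91e-02 s⁻¹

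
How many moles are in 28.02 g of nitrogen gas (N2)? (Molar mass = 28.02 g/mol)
Moles = 28.02 g ÷ 28.02 g/mol = 1 mol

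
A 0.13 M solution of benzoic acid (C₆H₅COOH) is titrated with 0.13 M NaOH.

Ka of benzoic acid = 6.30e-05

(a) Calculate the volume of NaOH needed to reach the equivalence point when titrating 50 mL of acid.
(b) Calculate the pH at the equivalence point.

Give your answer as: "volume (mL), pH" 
V = 50.0 mL, pH = 8.51

(a) At equivalence: moles acid = moles base.
moles acid = 0.13 × 0.05 = 0.0065 mol; V_NaOH = 0.0065/0.13 = 0.05 L = 50.0 mL.
(b) At equivalence, all acid → conjugate base A⁻ at [A⁻] = 0.0065/0.1 = 0.065 M.
Kb = Kw/Ka = 1.0e-14/6.30e-05 = 1.587e-10; [OH⁻] = √(Kb·[A⁻]) = 3.212e-06; pOH = 5.49; pH = 14 − pOH = 8.51.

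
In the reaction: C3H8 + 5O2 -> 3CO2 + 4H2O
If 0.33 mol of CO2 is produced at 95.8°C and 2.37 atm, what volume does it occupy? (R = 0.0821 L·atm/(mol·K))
T = 95.8°C + 273.15 = 368.95 K
V = nRT/P = (0.33 × 0.0821 × 368.95) / 2.37
V = 4.22 L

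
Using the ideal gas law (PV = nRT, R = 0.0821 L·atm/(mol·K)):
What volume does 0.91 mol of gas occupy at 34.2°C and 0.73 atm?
T = 34.2°C + 273.15 = 307.35 K
V = nRT/P = (0.91 × 0.0821 × 307.35) / 0.73
V = 31.46 L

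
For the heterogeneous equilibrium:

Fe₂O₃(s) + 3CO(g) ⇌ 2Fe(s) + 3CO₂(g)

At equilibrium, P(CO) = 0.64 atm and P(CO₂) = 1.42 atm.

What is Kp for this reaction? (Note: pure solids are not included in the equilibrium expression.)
K_p = 10.923

Solids (Fe₂O₃, Fe) are excluded.
Kp = P(CO₂)³/P(CO)³ = (1.42)³/(0.64)³ = 2.863/0.2621 = 10.923.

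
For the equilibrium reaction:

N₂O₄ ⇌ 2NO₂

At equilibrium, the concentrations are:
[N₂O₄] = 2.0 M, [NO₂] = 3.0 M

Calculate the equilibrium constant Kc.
K_c = 4.5000

Kc = ([NO₂]^2) / ([N₂O₄])
   = ((3.0)^2) / ((2.0))
   = 9 / 2 = 4.5000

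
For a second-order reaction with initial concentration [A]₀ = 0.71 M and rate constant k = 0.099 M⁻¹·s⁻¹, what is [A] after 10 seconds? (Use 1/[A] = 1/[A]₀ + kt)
0.4169 M

1/[A] = 1/[A]₀ + k·t = 1/0.71 + (0.099)·(10) = 1.4085 + 0.9900 = 2.3985
[A] = 1/2.3985 = 0.4169 M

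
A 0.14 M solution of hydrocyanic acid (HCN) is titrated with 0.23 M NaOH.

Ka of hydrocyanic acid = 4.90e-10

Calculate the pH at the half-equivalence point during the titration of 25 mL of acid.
pH = pKa = 9.31

At the half-equivalence point, [HA] = [A⁻], so by Henderson–Hasselbalch pH = pKa + log(1) = pKa.
pKa = −log(4.90e-10) = 9.31.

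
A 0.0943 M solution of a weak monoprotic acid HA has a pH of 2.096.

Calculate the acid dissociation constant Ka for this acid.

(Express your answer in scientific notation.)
K_a = 7.45e-04

[H⁺] = 10^(−pH) = 10^(−2.096) = 8.017e-03 M. For HA ⇌ H⁺ + A⁻, Ka = x²/(C − x) = (8.017e-03)²/(0.0943 − 8.017e-03) = 7.45e-04.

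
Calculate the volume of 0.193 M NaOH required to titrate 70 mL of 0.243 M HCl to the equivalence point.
V_{base} = 88.1 mL

At equivalence: moles acid = moles base.
moles HCl = 0.243 M × 0.07 L = 0.01701 mol
V_NaOH = 0.01701 mol ÷ 0.193 M = 0.08813 L = 88.1 mL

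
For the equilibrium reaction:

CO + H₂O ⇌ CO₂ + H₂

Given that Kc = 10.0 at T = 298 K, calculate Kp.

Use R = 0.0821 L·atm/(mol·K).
K_p = 10.0000

Δn = (moles gaseous products) − (moles gaseous reactants) = 0
T = 298 K; RT = 0.0821 × 298 = 24.4658
Kp = Kc·(RT)^Δn = 10.0 × (24.4658)^0 = 10.0 × 1 = 10.0000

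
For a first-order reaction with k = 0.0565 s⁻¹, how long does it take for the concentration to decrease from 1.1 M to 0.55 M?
12.27 s

From ln[A] = ln[A]₀ - k·t: t = ln([A]₀/[A])/k = ln(1.1/0.55)/0.0565 = ln(2.0000)/0.0565 = 0.6931/0.0565 = 12.27 s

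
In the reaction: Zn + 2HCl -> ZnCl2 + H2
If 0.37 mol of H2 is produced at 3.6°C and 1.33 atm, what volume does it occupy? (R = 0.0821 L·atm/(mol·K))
T = 3.6°C + 273.15 = 276.75 K
V = nRT/P = (0.37 × 0.0821 × 276.75) / 1.33
V = 6.32 L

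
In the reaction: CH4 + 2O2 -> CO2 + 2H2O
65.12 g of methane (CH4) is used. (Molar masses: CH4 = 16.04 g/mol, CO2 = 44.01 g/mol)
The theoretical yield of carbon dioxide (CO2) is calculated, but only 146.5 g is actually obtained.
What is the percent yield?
Moles of CH4 = 65.12 g ÷ 16.04 g/mol = 4.05985 mol
Mole ratio: 1 mol CO2 / 1 mol CH4
Moles of CO2 = 4.05985 × (1/1) = 4.05985 mol
Theoretical yield = 4.05985 mol × 44.01 g/mol = 178.67 g
Actual yield = 146.5 g
Percent yield = (146.5 / 178.67) × 100% = 82.0%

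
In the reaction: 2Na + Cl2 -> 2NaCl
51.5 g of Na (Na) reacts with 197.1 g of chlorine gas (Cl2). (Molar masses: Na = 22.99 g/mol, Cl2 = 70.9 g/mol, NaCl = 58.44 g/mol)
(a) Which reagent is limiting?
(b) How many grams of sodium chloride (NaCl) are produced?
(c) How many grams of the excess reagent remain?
(a) Na, (b) 130.9 g, (c) 117.7 g

Moles of Na = 51.5 g ÷ 22.99 g/mol = 2.2401 mol
Moles of Cl2 = 197.1 g ÷ 70.9 g/mol = 2.77997 mol
Moles ÷ coefficient: Na: 2.2401/2 = 1.12, Cl2: 2.77997/1 = 2.78
(a) Na has the smaller value, so Na is the limiting reagent.
(b) Moles of NaCl = 2.2401 mol Na × (2/2) = 2.2401 mol; mass = 2.2401 mol × 58.44 g/mol = 130.9 g
(c) Cl2 consumed = 2.2401 × (1/2) = 1.12005 mol; remaining = 2.77997 − 1.12005 = 1.65992 mol; mass = 1.65992 mol × 70.9 g/mol = 117.7 g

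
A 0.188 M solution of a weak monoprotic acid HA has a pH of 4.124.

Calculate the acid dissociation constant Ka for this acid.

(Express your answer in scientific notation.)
K_a = 3.01e-08

[H⁺] = 10^(−pH) = 10^(−4.124) = 7.516e-05 M. For HA ⇌ H⁺ + A⁻, Ka = x²/(C − x) = (7.516e-05)²/(0.188 − 7.516e-05) = 3.01e-08.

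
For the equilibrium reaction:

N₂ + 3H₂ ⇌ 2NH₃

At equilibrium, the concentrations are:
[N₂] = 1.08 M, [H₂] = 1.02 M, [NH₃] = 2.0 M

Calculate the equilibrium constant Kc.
K_c = 3.4901

Kc = ([NH₃]^2) / ([N₂] × [H₂]^3)
   = ((2.0)^2) / ((1.08)·(1.02)^3)
   = 4 / 1.1461 = 3.4901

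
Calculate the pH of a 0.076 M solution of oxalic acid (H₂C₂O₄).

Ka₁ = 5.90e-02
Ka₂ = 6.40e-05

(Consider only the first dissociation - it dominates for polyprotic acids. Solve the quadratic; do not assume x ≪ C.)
pH = 1.36

x² + Ka₁·x − Ka₁·C = 0 with Ka₁ = 5.90e-02, C = 0.076.
x = (−Ka₁ + √(Ka₁² + 4·Ka₁·C))/2 = 4.3673e-02 M, so pH = 1.36.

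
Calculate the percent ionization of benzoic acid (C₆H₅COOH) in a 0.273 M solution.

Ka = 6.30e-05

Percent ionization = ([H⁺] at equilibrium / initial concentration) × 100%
Percent ionization = 1.51%

Let x = [H⁺]. Ka = x²/(C - x) ⇒ x² + (6.30e-05)x - (6.30e-05)(0.273) = 0. x = 4.1158e-03. Percent = (4.1158e-03/0.273) × 100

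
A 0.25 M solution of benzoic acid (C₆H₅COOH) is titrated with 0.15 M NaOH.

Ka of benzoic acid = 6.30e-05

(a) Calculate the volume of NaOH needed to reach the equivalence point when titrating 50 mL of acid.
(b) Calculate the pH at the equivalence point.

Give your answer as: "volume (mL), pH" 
V = 83.3 mL, pH = 8.59

(a) At equivalence: moles acid = moles base.
moles acid = 0.25 × 0.05 = 0.0125 mol; V_NaOH = 0.0125/0.15 = 0.08333 L = 83.3 mL.
(b) At equivalence, all acid → conjugate base A⁻ at [A⁻] = 0.0125/0.1333 = 0.09375 M.
Kb = Kw/Ka = 1.0e-14/6.30e-05 = 1.587e-10; [OH⁻] = √(Kb·[A⁻]) = 3.858e-06; pOH = 5.41; pH = 14 − pOH = 8.59.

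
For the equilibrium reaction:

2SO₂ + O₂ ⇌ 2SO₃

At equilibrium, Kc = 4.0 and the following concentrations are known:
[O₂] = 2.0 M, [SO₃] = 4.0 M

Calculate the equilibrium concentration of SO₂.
[SO₂] = 1.4142 M

Kc = ([SO₃]^2) / ([SO₂]^2 × [O₂]) = 4.0
[SO₂]^2 = (product terms)/(Kc · other reactant terms) = 16 / (4.0 · 2) = 2
[SO₂] = (2)^(1/2) = 1.4142 M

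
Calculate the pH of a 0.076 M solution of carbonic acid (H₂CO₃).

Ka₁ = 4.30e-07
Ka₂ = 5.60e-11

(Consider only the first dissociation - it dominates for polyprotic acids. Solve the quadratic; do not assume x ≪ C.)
pH = 3.74

x² + Ka₁·x − Ka₁·C = 0 with Ka₁ = 4.30e-07, C = 0.076.
x = (−Ka₁ + √(Ka₁² + 4·Ka₁·C))/2 = 1.8056e-04 M, so pH = 3.74.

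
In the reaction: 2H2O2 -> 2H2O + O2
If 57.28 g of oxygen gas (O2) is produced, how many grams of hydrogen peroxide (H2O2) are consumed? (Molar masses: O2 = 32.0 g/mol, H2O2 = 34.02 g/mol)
Moles of O2 = 57.28 g ÷ 32.0 g/mol = 1.79 mol
Mole ratio: 2 mol H2O2 / 1 mol O2
Moles of H2O2 = 1.79 × (2/1) = 3.58 mol
Mass of H2O2 = 3.58 mol × 34.02 g/mol = 121.8 g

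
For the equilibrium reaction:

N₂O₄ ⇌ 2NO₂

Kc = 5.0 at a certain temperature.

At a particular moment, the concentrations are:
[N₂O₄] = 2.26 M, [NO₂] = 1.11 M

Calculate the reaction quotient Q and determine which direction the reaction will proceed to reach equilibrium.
Q = 0.545, Q < K, reaction proceeds forward (toward products)

Q = ([NO₂]^2) / ([N₂O₄])
  = ((1.11)^2) / ((2.26)) = 1.2321/2.26 = 0.5452
Since Q = 0.5452 < Kc = 5.0, the reaction proceeds forward (toward products) to reach equilibrium.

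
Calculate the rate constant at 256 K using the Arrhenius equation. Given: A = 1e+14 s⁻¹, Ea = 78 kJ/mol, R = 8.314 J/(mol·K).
1.21e-02 s⁻¹

k = A·exp(-Ea/(R·T)) = 1e+14·exp(-78000/(8.314·256)) = 1e+14·exp(-36.6475) = 1e+14·1.2139e-16 = 1.21e-02 s⁻¹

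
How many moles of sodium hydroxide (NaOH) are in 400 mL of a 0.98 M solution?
Moles = Molarity × Volume (L)
Moles = 0.98 M × 0.4 L = 0.392 mol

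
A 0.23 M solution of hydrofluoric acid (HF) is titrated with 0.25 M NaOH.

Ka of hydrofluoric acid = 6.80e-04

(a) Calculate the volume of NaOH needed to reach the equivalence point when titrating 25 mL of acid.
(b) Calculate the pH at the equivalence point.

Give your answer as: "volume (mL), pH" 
V = 23.0 mL, pH = 8.12

(a) At equivalence: moles acid = moles base.
moles acid = 0.23 × 0.025 = 0.00575 mol; V_NaOH = 0.00575/0.25 = 0.023 L = 23.0 mL.
(b) At equivalence, all acid → conjugate base A⁻ at [A⁻] = 0.00575/0.048 = 0.1198 M.
Kb = Kw/Ka = 1.0e-14/6.80e-04 = 1.471e-11; [OH⁻] = √(Kb·[A⁻]) = 1.327e-06; pOH = 5.88; pH = 14 − pOH = 8.12.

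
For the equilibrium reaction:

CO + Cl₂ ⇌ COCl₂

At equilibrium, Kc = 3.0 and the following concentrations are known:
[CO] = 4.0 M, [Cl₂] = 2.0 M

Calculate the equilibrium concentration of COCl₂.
[COCl₂] = 24.0000 M

Kc = ([COCl₂]) / ([CO] × [Cl₂]) = 3.0
[COCl₂]^1 = Kc · (reactant terms)/(other product terms) = 3.0 · 8 / 1 = 24
[COCl₂] = 24.0000 M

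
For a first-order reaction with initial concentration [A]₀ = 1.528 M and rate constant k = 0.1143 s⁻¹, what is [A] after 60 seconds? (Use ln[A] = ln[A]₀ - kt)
0.0016 M

ln[A] = ln[A]₀ - k·t = ln(1.528) - (0.1143)·(60) = 0.4240 - 6.8580 = -6.4340
[A] = e^(-6.4340) = 0.0016 M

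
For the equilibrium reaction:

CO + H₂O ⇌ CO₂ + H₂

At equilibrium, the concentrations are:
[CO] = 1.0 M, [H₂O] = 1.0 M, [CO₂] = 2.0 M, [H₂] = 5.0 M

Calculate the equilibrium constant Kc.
K_c = 10.0000

Kc = ([CO₂] × [H₂]) / ([CO] × [H₂O])
   = ((2.0)·(5.0)) / ((1.0)·(1.0))
   = 10 / 1 = 10.0000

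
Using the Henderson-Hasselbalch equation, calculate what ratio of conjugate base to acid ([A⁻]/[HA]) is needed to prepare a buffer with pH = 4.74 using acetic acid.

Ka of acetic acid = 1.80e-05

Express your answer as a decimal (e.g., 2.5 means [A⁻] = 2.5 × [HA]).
[A⁻]/[HA] = 0.989

pKa = −log(1.80e-05) = 4.7447. pH = pKa + log([A⁻]/[HA]). 4.74 = 4.7447 + log(ratio). log(ratio) = 4.74 − 4.7447 = -0.0047. ratio = 10^(-0.0047) = 0.989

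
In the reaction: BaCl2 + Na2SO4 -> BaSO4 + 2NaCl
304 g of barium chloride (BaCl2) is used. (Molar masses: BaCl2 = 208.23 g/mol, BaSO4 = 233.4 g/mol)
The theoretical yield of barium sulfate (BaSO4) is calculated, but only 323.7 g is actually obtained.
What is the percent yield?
Moles of BaCl2 = 304 g ÷ 208.23 g/mol = 1.45992 mol
Mole ratio: 1 mol BaSO4 / 1 mol BaCl2
Moles of BaSO4 = 1.45992 × (1/1) = 1.45992 mol
Theoretical yield = 1.45992 mol × 233.4 g/mol = 340.75 g
Actual yield = 323.7 g
Percent yield = (323.7 / 340.75) × 100% = 95.0%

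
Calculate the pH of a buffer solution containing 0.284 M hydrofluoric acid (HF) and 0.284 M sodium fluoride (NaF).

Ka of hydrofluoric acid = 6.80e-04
pH = 3.17

pKa = -log(6.80e-04) = 3.17. pH = pKa + log([A⁻]/[HA]) = 3.17 + log(0.284/0.284)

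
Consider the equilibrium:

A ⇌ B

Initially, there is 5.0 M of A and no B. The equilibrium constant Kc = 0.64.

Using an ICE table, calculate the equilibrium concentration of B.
[B] = 1.951 M

ICE: [A] = 5.0 − x, [B] = x.
Kc = x/(5.0 − x) = 0.64 ⇒ x = 0.64·5.0/(1 + 0.64) = 3.2/1.64 = 1.951.
[B] = x = 1.951 M.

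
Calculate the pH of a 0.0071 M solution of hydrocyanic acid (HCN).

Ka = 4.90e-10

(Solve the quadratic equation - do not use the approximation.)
pH = 5.73

x² + Ka×x - Ka×C = 0. Using quadratic formula: [H⁺] = 1.8650e-06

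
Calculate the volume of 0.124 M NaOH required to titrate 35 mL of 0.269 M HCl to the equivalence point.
V_{base} = 75.9 mL

At equivalence: moles acid = moles base.
moles HCl = 0.269 M × 0.035 L = 0.009415 mol
V_NaOH = 0.009415 mol ÷ 0.124 M = 0.07593 L = 75.9 mL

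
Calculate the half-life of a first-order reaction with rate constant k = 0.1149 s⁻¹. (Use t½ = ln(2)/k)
6.03 s

t½ = ln(2)/k = 0.6931/0.1149 = 6.03 s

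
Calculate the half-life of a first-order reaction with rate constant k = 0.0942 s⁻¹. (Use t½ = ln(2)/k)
7.36 s

t½ = ln(2)/k = 0.6931/0.0942 = 7.36 s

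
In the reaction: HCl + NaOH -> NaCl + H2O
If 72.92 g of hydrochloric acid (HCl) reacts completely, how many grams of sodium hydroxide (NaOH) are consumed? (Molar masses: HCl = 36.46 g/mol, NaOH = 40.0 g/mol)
Moles of HCl = 72.92 g ÷ 36.46 g/mol = 2 mol
Mole ratio: 1 mol NaOH / 1 mol HCl
Moles of NaOH = 2 × (1/1) = 2 mol
Mass of NaOH = 2 mol × 40.0 g/mol = 80 g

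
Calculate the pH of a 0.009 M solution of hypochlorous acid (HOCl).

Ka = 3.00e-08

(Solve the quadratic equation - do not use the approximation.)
pH = 4.78

x² + Ka×x - Ka×C = 0. Using quadratic formula: [H⁺] = 1.6417e-05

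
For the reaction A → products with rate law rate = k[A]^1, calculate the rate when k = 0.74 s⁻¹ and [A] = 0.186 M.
0.1376 M/s

rate = k·[A]^1 = 0.74·(0.186)^1 = 0.74·0.186 = 0.1376 M/s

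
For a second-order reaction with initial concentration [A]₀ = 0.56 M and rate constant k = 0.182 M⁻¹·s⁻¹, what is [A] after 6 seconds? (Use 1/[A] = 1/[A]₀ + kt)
0.3475 M

1/[A] = 1/[A]₀ + k·t = 1/0.56 + (0.182)·(6) = 1.7857 + 1.0920 = 2.8777
[A] = 1/2.8777 = 0.3475 M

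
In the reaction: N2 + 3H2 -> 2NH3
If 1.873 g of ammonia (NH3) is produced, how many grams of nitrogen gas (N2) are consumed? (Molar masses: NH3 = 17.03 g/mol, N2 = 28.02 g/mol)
Moles of NH3 = 1.873 g ÷ 17.03 g/mol = 0.109982 mol
Mole ratio: 1 mol N2 / 2 mol NH3
Moles of N2 = 0.109982 × (1/2) = 0.0549912 mol
Mass of N2 = 0.0549912 mol × 28.02 g/mol = 1.541 g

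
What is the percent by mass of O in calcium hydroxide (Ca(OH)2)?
Mass of O in formula = 16.0 × 2 = 32 g/mol
Molar mass = 74.1 g/mol
% O = (32/74.1) × 100% = 43.18%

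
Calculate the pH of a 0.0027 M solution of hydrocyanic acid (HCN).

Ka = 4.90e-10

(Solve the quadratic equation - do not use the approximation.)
pH = 5.94

x² + Ka×x - Ka×C = 0. Using quadratic formula: [H⁺] = 1.1500e-06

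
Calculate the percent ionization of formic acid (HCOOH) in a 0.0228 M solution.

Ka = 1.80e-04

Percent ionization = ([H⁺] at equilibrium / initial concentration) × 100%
Percent ionization = 8.5%

Let x = [H⁺]. Ka = x²/(C - x) ⇒ x² + (1.80e-04)x - (1.80e-04)(0.0228) = 0. x = 1.9378e-03. Percent = (1.9378e-03/0.0228) × 100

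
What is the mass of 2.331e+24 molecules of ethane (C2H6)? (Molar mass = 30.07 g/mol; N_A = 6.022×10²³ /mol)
Moles = 2.331e+24 ÷ 6.022×10²³ = 3.87081 mol
Mass = 3.87081 mol × 30.07 g/mol = 116.4 g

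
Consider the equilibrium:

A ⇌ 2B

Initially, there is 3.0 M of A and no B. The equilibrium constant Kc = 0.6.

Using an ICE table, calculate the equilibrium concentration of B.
[B] = 1.200 M

ICE: [A] = 3.0 − x, [B] = 2x.
Kc = (2x)²/(3.0 − x) = 0.6 ⇒ 4x² + 0.6x − 1.8 = 0.
x = (−0.6 + √(0.6² + 4·4·1.8))/(2·4) = (−0.6 + √29.16)/8 = 0.6.
[B] = 2x = 1.200 M.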